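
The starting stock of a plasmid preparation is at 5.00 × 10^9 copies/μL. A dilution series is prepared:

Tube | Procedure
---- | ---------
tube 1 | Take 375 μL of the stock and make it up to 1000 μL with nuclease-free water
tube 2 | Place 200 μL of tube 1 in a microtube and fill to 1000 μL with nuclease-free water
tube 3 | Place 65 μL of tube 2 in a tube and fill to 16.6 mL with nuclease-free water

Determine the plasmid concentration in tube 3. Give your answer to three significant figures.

Step 1: 375 μL brought to 1000 μL → factor 1000/375 = 2.6667
Step 2: 200 μL brought to 1000 μL → factor 1000/200 = 5
Step 3: 65 μL brought to 16.6 mL → factor 16600/65 = 255.38
Overall dilution factor = 2.6667 × 5 × 255.38 = 3405.1
Final = 5.00 × 10^9 copies/μL / 3405.1 = 1.47 × 10^6 copies/μL

1.47 × 10^6 copies/μL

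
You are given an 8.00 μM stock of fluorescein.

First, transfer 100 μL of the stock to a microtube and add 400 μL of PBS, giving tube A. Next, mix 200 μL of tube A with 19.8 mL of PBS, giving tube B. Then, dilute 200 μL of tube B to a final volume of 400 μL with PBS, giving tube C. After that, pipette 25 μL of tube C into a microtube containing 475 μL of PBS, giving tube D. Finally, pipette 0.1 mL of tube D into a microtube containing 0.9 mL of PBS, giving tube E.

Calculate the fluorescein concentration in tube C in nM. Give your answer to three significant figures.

Step 1: 100 μL + 400 μL = 500 μL total → factor 500/100 = 5
Step 2: 200 μL + 19.8 mL = 20000 μL total → factor 20000/200 = 100
Step 3: 200 μL brought to 400 μL → factor 400/200 = 2
Dilution factor through tube C = 5 × 100 × 2 = 1000
[tube C] = 8.00 μM / 1000 = 0.008000 μM = 8.00 nM

8.00 nM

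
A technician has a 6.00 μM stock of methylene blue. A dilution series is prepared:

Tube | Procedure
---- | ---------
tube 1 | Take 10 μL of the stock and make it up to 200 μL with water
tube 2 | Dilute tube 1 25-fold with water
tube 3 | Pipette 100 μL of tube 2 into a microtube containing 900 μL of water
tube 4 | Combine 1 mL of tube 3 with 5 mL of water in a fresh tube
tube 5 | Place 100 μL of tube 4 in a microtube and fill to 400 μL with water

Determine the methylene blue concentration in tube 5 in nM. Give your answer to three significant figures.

0.0500 nM

Step 1: 10 μL brought to 200 μL → factor 200/10 = 20
Step 2: 25-fold → factor 25
Step 3: 100 μL + 900 μL = 1000 μL total → factor 1000/100 = 10
Step 4: 1 mL + 5 mL = 6 mL total → factor 6/1 = 6
Step 5: 100 μL brought to 400 μL → factor 400/100 = 4
Overall dilution factor = 20 × 25 × 10 × 6 × 4 = 1.2 × 10^5
Final = 6.00 μM / 1.2 × 10^5 = 5.000 × 10^-5 μM = 0.0500 nM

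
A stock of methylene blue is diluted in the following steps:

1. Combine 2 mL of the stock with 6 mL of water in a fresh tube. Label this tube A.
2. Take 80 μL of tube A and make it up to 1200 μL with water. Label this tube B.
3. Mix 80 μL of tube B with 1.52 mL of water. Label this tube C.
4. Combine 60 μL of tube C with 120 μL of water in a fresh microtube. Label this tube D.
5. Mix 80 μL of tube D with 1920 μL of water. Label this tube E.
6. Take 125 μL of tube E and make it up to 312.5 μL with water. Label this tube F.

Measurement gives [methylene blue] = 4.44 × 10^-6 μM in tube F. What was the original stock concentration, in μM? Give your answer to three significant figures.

0.999 μM

Step 1: 2 mL + 6 mL = 8 mL total → factor 8/2 = 4
Step 2: 80 μL brought to 1200 μL → factor 1200/80 = 15
Step 3: 80 μL + 1.52 mL = 1600 μL total → factor 1600/80 = 20
Step 4: 60 μL + 120 μL = 180 μL total → factor 180/60 = 3
Step 5: 80 μL + 1920 μL = 2000 μL total → factor 2000/80 = 25
Step 6: 125 μL brought to 312.5 μL → factor 312.5/125 = 2.5
Overall dilution factor = 4 × 15 × 20 × 3 × 25 × 2.5 = 2.25 × 10^5
Stock = 4.44 × 10^-6 μM × 2.25 × 10^5 = 0.999 μM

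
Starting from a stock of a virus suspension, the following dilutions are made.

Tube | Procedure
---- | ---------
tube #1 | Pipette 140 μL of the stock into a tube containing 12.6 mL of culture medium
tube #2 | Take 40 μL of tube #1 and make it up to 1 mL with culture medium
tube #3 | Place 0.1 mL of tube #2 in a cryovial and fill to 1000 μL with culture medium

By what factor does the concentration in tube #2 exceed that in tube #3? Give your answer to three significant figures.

Step 1: 140 μL + 12.6 mL = 12740 μL total → factor 12740/140 = 91
Step 2: 40 μL brought to 1 mL → factor 1000/40 = 25
Step 3: 0.1 mL brought to 1000 μL → factor 1/0.1 = 10
Dilution factor to tube #2 = 2275; to tube #3 = 22750
[tube #2]/[tube #3] = (factor to tube #3)/(factor to tube #2) = 22750/2275 = 10.0

10.0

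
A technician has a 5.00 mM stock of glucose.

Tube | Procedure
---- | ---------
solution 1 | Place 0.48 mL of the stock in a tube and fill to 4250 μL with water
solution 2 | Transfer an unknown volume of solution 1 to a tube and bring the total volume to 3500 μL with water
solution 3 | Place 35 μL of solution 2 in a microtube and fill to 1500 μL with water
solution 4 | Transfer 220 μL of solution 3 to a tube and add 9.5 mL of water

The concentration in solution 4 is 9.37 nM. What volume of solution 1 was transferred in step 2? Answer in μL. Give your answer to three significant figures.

110 μL

Step 1: 0.48 mL brought to 4250 μL → factor 4.25/0.48 = 8.8542
Step 2: v brought to 3500 μL → factor = 3500 μL/v
Step 3: 35 μL brought to 1500 μL → factor 1500/35 = 42.857
Step 4: 220 μL + 9.5 mL = 9720 μL total → factor 9720/220 = 44.182
Product of known-step factors = 16765
Overall factor = 5.00 mM / (9.37 nM) = 5.3362 × 10^5
Step-2 factor = 5.3362 × 10^5 / 16765 = 31.828
v = 3500 μL / 31.828 = 110 μL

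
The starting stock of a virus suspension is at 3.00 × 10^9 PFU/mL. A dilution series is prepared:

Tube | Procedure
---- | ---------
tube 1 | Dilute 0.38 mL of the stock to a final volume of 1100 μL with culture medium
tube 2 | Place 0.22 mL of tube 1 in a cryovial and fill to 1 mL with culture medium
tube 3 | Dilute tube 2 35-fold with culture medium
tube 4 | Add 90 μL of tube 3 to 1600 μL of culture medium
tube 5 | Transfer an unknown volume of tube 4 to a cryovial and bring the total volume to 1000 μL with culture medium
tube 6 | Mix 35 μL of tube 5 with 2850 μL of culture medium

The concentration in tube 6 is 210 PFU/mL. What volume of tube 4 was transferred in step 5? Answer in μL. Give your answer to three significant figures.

Step 1: 0.38 mL brought to 1100 μL → factor 1.1/0.38 = 2.8947
Step 2: 0.22 mL brought to 1 mL → factor 1/0.22 = 4.5455
Step 3: 35-fold → factor 35
Step 4: 90 μL + 1600 μL = 1690 μL total → factor 1690/90 = 18.778
Step 5: v brought to 1000 μL → factor = 1000 μL/v
Step 6: 35 μL + 2850 μL = 2885 μL total → factor 2885/35 = 82.429
Product of known-step factors = 7.1281 × 10^5
Overall factor = 3.00 × 10^9 PFU/mL / (210 PFU/mL) = 1.4286 × 10^7
Step-5 factor = 1.4286 × 10^7 / 7.1281 × 10^5 = 20.041
v = 1000 μL / 20.041 = 49.9 μL

49.9 μL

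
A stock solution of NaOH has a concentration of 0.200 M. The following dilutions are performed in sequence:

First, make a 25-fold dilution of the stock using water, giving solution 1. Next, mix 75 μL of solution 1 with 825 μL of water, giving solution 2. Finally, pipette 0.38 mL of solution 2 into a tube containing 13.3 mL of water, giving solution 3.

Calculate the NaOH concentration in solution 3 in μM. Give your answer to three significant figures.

18.5 μM

Step 1: 25-fold → factor 25
Step 2: 75 μL + 825 μL = 900 μL total → factor 900/75 = 12
Step 3: 0.38 mL + 13.3 mL = 13.68 mL total → factor 13.68/0.38 = 36
Dilution factor through solution 3 = 25 × 12 × 36 = 10800
[solution 3] = 0.200 M / 10800 = 1.852 × 10^-5 M = 18.5 μM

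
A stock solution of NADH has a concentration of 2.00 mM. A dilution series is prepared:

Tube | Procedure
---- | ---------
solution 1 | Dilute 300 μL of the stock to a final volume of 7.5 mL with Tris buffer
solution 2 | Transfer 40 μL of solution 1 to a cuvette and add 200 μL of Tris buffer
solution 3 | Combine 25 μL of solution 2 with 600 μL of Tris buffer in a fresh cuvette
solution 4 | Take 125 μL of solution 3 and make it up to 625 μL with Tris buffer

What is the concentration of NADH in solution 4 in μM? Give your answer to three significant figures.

0.107 μM

Step 1: 300 μL brought to 7.5 mL → factor 7500/300 = 25
Step 2: 40 μL + 200 μL = 240 μL total → factor 240/40 = 6
Step 3: 25 μL + 600 μL = 625 μL total → factor 625/25 = 25
Step 4: 125 μL brought to 625 μL → factor 625/125 = 5
Overall dilution factor = 25 × 6 × 25 × 5 = 18750
Final = 2.00 mM / 18750 = 0.0001067 mM = 0.107 μM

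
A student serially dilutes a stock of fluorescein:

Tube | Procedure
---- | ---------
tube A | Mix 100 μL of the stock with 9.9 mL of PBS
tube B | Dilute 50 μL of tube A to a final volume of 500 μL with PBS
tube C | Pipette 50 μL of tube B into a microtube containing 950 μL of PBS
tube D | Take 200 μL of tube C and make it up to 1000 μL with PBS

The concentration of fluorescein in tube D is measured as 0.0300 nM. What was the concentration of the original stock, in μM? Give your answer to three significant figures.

3.00 μM

Step 1: 100 μL + 9.9 mL = 10000 μL total → factor 10000/100 = 100
Step 2: 50 μL brought to 500 μL → factor 500/50 = 10
Step 3: 50 μL + 950 μL = 1000 μL total → factor 1000/50 = 20
Step 4: 200 μL brought to 1000 μL → factor 1000/200 = 5
Overall dilution factor = 100 × 10 × 20 × 5 = 1 × 10^5
Stock = 0.0300 nM × 1 × 10^5 = 3000 nM = 3.00 μM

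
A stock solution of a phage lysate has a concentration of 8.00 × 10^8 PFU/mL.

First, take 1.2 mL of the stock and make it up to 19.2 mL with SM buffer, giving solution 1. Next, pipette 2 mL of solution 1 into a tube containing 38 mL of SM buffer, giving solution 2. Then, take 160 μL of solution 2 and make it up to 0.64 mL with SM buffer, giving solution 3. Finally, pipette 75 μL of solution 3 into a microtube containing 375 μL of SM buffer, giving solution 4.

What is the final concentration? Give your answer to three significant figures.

1.04 × 10^5 PFU/mL

Step 1: 1.2 mL brought to 19.2 mL → factor 19.2/1.2 = 16
Step 2: 2 mL + 38 mL = 40 mL total → factor 40/2 = 20
Step 3: 160 μL brought to 0.64 mL → factor 640/160 = 4
Step 4: 75 μL + 375 μL = 450 μL total → factor 450/75 = 6
Overall dilution factor = 16 × 20 × 4 × 6 = 7680
Final = 8.00 × 10^8 PFU/mL / 7680 = 1.04 × 10^5 PFU/mL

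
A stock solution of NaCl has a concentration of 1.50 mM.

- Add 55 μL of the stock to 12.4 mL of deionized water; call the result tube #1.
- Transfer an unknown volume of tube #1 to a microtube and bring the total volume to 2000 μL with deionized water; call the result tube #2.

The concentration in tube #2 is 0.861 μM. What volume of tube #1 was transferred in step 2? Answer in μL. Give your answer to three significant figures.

Step 1: 55 μL + 12.4 mL = 12455 μL total → factor 12455/55 = 226.45
Step 2: v brought to 2000 μL → factor = 2000 μL/v
Product of known-step factors = 226.45
Overall factor = 1.50 mM / (0.861 μM) = 1742.2
Step-2 factor = 1742.2 / 226.45 = 7.6932
v = 2000 μL / 7.6932 = 260 μL

260 μL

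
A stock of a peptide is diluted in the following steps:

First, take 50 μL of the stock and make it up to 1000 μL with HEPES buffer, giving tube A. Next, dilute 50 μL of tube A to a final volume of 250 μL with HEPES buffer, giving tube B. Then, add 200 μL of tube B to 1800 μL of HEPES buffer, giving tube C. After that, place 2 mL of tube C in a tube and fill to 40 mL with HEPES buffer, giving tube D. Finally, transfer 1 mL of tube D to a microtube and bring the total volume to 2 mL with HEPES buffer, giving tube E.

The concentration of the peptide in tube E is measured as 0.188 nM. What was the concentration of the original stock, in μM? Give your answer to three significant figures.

7.52 μM

Step 1: 50 μL brought to 1000 μL → factor 1000/50 = 20
Step 2: 50 μL brought to 250 μL → factor 250/50 = 5
Step 3: 200 μL + 1800 μL = 2000 μL total → factor 2000/200 = 10
Step 4: 2 mL brought to 40 mL → factor 40/2 = 20
Step 5: 1 mL brought to 2 mL → factor 2/1 = 2
Overall dilution factor = 20 × 5 × 10 × 20 × 2 = 40000
Stock = 0.188 nM × 40000 = 7520 nM = 7.52 μM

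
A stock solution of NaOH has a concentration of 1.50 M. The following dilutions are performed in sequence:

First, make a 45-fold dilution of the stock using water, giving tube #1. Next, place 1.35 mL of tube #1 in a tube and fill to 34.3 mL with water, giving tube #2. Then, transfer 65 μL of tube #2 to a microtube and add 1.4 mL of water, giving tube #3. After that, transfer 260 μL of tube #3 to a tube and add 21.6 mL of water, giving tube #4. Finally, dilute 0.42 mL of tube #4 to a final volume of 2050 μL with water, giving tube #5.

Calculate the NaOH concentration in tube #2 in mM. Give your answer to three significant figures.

Step 1: 45-fold → factor 45
Step 2: 1.35 mL brought to 34.3 mL → factor 34.3/1.35 = 25.407
Dilution factor through tube #2 = 45 × 25.407 = 1143.3
[tube #2] = 1.50 M / 1143.3 = 0.001312 M = 1.31 mM

1.31 mM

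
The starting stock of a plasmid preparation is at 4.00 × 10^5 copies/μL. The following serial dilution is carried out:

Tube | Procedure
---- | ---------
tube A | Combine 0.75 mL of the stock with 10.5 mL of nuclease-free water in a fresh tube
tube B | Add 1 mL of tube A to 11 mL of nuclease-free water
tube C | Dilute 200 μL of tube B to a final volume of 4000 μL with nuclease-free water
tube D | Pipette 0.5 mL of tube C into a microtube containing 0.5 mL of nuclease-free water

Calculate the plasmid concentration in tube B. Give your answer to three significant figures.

Step 1: 0.75 mL + 10.5 mL = 11.25 mL total → factor 11.25/0.75 = 15
Step 2: 1 mL + 11 mL = 12 mL total → factor 12/1 = 12
Dilution factor through tube B = 15 × 12 = 180
[tube B] = 4.00 × 10^5 copies/μL / 180 = 2.22 × 10^3 copies/μL

2.22 × 10^3 copies/μL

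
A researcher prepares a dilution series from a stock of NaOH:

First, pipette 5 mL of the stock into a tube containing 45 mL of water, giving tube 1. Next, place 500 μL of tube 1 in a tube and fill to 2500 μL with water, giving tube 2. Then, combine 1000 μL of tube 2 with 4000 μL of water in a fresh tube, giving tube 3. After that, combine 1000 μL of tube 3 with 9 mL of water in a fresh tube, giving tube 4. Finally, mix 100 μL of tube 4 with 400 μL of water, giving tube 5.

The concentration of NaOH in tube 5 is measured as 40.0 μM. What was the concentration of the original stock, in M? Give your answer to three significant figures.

0.500 M

Step 1: 5 mL + 45 mL = 50 mL total → factor 50/5 = 10
Step 2: 500 μL brought to 2500 μL → factor 2500/500 = 5
Step 3: 1000 μL + 4000 μL = 5000 μL total → factor 5000/1000 = 5
Step 4: 1000 μL + 9 mL = 10000 μL total → factor 10000/1000 = 10
Step 5: 100 μL + 400 μL = 500 μL total → factor 500/100 = 5
Overall dilution factor = 10 × 5 × 5 × 10 × 5 = 12500
Stock = 40.0 μM × 12500 = 5.000 × 10^5 μM = 0.500 M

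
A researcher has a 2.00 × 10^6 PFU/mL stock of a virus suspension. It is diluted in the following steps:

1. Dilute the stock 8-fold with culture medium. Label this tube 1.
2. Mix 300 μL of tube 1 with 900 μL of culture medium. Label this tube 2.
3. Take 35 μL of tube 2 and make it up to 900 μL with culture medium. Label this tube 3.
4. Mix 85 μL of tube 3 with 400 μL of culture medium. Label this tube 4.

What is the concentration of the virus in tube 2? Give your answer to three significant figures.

6.25 × 10^4 PFU/mL

Step 1: 8-fold → factor 8
Step 2: 300 μL + 900 μL = 1200 μL total → factor 1200/300 = 4
Dilution factor through tube 2 = 8 × 4 = 32
[tube 2] = 2.00 × 10^6 PFU/mL / 32 = 6.25 × 10^4 PFU/mL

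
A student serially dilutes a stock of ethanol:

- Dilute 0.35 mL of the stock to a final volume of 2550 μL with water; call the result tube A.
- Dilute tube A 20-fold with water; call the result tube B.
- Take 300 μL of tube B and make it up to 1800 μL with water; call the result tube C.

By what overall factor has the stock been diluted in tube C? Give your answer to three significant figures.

Step 1: 0.35 mL brought to 2550 μL → factor 2.55/0.35 = 7.2857
Step 2: 20-fold → factor 20
Step 3: 300 μL brought to 1800 μL → factor 1800/300 = 6
Overall dilution factor = 7.2857 × 20 × 6 = 874.29

874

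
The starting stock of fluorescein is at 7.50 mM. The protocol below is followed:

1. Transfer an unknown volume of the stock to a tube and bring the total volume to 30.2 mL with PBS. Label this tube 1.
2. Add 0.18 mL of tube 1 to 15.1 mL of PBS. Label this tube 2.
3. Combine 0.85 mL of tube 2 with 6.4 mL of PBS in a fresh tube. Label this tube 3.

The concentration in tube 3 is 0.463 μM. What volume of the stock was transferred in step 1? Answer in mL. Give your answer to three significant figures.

1.35 mL

Step 1: v brought to 30.2 mL → factor = 30.2 mL/v
Step 2: 0.18 mL + 15.1 mL = 15.28 mL total → factor 15.28/0.18 = 84.889
Step 3: 0.85 mL + 6.4 mL = 7.25 mL total → factor 7.25/0.85 = 8.5294
Product of known-step factors = 724.05
Overall factor = 7.50 mM / (0.463 μM) = 16199
Step-1 factor = 16199 / 724.05 = 22.372
v = 30.2 mL / 22.372 = 1.35 mL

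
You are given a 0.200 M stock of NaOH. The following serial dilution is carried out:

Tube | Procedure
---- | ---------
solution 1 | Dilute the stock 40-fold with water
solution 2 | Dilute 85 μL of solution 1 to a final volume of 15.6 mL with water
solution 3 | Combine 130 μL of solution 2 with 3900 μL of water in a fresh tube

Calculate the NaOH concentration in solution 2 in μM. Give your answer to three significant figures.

27.2 μM

Step 1: 40-fold → factor 40
Step 2: 85 μL brought to 15.6 mL → factor 15600/85 = 183.53
Dilution factor through solution 2 = 40 × 183.53 = 7341.2
[solution 2] = 0.200 M / 7341.2 = 2.724 × 10^-5 M = 27.2 μM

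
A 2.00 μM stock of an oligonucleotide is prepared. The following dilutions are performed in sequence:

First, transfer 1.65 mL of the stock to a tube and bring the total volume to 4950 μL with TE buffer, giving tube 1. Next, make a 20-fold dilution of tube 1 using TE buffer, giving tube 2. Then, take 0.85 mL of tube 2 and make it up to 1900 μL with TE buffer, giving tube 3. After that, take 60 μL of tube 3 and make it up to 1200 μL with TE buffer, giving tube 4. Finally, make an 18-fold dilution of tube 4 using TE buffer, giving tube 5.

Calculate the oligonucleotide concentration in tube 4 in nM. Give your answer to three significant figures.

0.746 nM

Step 1: 1.65 mL brought to 4950 μL → factor 4.95/1.65 = 3
Step 2: 20-fold → factor 20
Step 3: 0.85 mL brought to 1900 μL → factor 1.9/0.85 = 2.2353
Step 4: 60 μL brought to 1200 μL → factor 1200/60 = 20
Dilution factor through tube 4 = 3 × 20 × 2.2353 × 20 = 2682.4
[tube 4] = 2.00 μM / 2682.4 = 0.0007456 μM = 0.746 nM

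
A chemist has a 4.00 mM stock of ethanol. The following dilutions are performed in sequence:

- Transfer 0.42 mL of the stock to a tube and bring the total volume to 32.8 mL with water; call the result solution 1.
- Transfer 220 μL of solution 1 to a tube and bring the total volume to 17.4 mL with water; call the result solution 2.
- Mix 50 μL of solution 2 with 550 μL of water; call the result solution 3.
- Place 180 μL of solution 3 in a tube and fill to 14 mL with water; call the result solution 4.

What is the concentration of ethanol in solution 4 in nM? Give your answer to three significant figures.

0.694 nM

Step 1: 0.42 mL brought to 32.8 mL → factor 32.8/0.42 = 78.095
Step 2: 220 μL brought to 17.4 mL → factor 17400/220 = 79.091
Step 3: 50 μL + 550 μL = 600 μL total → factor 600/50 = 12
Step 4: 180 μL brought to 14 mL → factor 14000/180 = 77.778
Overall dilution factor = 78.095 × 79.091 × 12 × 77.778 = 5.7648 × 10^6
Final = 4.00 mM / 5.7648 × 10^6 = 6.939 × 10^-7 mM = 0.694 nM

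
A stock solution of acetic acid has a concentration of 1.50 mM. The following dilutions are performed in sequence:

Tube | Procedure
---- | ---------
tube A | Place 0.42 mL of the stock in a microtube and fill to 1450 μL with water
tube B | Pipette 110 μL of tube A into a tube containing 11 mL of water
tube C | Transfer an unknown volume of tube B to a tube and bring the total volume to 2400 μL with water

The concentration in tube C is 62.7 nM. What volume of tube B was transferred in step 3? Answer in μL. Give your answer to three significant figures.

35.0 μL

Step 1: 0.42 mL brought to 1450 μL → factor 1.45/0.42 = 3.4524
Step 2: 110 μL + 11 mL = 11110 μL total → factor 11110/110 = 101
Step 3: v brought to 2400 μL → factor = 2400 μL/v
Product of known-step factors = 348.69
Overall factor = 1.50 mM / (62.7 nM) = 23923
Step-3 factor = 23923 / 348.69 = 68.609
v = 2400 μL / 68.609 = 35.0 μL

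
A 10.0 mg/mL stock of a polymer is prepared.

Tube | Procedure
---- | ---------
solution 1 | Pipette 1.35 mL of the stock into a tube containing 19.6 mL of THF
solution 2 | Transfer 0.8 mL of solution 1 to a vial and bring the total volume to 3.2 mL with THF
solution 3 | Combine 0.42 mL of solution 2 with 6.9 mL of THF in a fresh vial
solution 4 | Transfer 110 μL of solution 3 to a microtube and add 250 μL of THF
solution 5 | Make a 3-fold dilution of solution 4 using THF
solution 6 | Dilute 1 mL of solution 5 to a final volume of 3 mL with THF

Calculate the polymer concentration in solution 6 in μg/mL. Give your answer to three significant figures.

0.314 μg/mL

Step 1: 1.35 mL + 19.6 mL = 20.95 mL total → factor 20.95/1.35 = 15.519
Step 2: 0.8 mL brought to 3.2 mL → factor 3.2/0.8 = 4
Step 3: 0.42 mL + 6.9 mL = 7.32 mL total → factor 7.32/0.42 = 17.429
Step 4: 110 μL + 250 μL = 360 μL total → factor 360/110 = 3.2727
Step 5: 3-fold → factor 3
Step 6: 1 mL brought to 3 mL → factor 3/1 = 3
Dilution factor through solution 6 = 15.519 × 4 × 17.429 × 3.2727 × 3 × 3 = 31866
[solution 6] = 10.0 mg/mL / 31866 = 0.0003138 mg/mL = 0.314 μg/mL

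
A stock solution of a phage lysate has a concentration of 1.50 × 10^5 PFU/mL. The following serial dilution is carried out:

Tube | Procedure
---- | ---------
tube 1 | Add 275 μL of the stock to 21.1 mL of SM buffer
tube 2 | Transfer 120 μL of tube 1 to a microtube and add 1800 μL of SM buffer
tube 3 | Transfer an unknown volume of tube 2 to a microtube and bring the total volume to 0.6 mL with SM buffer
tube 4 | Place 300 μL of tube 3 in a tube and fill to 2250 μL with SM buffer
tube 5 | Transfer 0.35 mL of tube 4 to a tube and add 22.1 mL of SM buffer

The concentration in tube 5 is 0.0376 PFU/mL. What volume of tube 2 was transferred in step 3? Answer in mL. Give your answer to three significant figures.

0.0900 mL

Step 1: 275 μL + 21.1 mL = 21375 μL total → factor 21375/275 = 77.727
Step 2: 120 μL + 1800 μL = 1920 μL total → factor 1920/120 = 16
Step 3: v brought to 0.6 mL → factor = 0.6 mL/v
Step 4: 300 μL brought to 2250 μL → factor 2250/300 = 7.5
Step 5: 0.35 mL + 22.1 mL = 22.45 mL total → factor 22.45/0.35 = 64.143
Product of known-step factors = 5.9828 × 10^5
Overall factor = 1.50 × 10^5 PFU/mL / (0.0376 PFU/mL) = 3.9894 × 10^6
Step-3 factor = 3.9894 × 10^6 / 5.9828 × 10^5 = 6.6681
v = 0.6 mL / 6.6681 = 0.0900 mL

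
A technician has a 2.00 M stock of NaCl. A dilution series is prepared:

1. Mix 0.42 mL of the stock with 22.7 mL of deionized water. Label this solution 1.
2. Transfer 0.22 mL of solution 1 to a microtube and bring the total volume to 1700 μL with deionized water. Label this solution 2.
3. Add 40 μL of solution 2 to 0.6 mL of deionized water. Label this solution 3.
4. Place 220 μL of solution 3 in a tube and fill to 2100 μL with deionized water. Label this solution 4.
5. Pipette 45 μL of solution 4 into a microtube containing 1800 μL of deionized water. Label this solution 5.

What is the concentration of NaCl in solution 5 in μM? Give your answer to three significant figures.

Step 1: 0.42 mL + 22.7 mL = 23.12 mL total → factor 23.12/0.42 = 55.048
Step 2: 0.22 mL brought to 1700 μL → factor 1.7/0.22 = 7.7273
Step 3: 40 μL + 0.6 mL = 640 μL total → factor 640/40 = 16
Step 4: 220 μL brought to 2100 μL → factor 2100/220 = 9.5455
Step 5: 45 μL + 1800 μL = 1845 μL total → factor 1845/45 = 41
Overall dilution factor = 55.048 × 7.7273 × 16 × 9.5455 × 41 = 2.6636 × 10^6
Final = 2.00 M / 2.6636 × 10^6 = 7.509 × 10^-7 M = 0.751 μM

0.751 μM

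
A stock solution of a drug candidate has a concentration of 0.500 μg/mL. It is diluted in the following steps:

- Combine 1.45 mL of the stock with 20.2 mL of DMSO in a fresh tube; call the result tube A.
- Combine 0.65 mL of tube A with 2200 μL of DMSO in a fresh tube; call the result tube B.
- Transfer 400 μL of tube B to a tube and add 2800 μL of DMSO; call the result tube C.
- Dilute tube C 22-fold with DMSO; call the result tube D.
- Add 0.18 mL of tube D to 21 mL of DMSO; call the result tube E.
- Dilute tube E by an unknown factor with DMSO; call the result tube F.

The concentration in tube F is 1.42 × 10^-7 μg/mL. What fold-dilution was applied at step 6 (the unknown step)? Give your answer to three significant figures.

2.60-fold

Step 1: 1.45 mL + 20.2 mL = 21.65 mL total → factor 21.65/1.45 = 14.931
Step 2: 0.65 mL + 2200 μL = 2.85 mL total → factor 2.85/0.65 = 4.3846
Step 3: 400 μL + 2800 μL = 3200 μL total → factor 3200/400 = 8
Step 4: 22-fold → factor 22
Step 5: 0.18 mL + 21 mL = 21.18 mL total → factor 21.18/0.18 = 117.67
Step 6: unknown factor x
Product of known-step factors = 1.3558 × 10^6
Overall factor = 0.500 μg/mL / (1.42 × 10^-7 μg/mL) = 3.5211 × 10^6
x = 3.5211 × 10^6 / 1.3558 × 10^6 = 2.60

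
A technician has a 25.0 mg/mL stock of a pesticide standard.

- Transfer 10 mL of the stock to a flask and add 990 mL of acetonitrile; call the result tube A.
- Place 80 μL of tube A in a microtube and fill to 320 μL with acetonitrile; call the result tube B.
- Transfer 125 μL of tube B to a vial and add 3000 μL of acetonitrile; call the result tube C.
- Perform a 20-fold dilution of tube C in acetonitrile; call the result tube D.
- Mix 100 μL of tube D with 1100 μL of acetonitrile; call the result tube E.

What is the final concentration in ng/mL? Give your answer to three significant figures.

10.4 ng/mL

Step 1: 10 mL + 990 mL = 1000 mL total → factor 1000/10 = 100
Step 2: 80 μL brought to 320 μL → factor 320/80 = 4
Step 3: 125 μL + 3000 μL = 3125 μL total → factor 3125/125 = 25
Step 4: 20-fold → factor 20
Step 5: 100 μL + 1100 μL = 1200 μL total → factor 1200/100 = 12
Overall dilution factor = 100 × 4 × 25 × 20 × 12 = 2.4 × 10^6
Final = 25.0 mg/mL / 2.4 × 10^6 = 1.042 × 10^-5 mg/mL = 10.4 ng/mL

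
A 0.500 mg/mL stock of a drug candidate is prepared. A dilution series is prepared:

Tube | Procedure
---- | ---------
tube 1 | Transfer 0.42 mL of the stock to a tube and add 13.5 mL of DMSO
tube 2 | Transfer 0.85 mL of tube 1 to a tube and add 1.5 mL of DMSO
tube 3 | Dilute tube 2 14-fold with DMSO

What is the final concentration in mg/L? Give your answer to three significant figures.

Step 1: 0.42 mL + 13.5 mL = 13.92 mL total → factor 13.92/0.42 = 33.143
Step 2: 0.85 mL + 1.5 mL = 2.35 mL total → factor 2.35/0.85 = 2.7647
Step 3: 14-fold → factor 14
Overall dilution factor = 33.143 × 2.7647 × 14 = 1282.8
Final = 0.500 mg/mL / 1282.8 = 0.0003898 mg/mL = 0.390 mg/L

0.390 mg/L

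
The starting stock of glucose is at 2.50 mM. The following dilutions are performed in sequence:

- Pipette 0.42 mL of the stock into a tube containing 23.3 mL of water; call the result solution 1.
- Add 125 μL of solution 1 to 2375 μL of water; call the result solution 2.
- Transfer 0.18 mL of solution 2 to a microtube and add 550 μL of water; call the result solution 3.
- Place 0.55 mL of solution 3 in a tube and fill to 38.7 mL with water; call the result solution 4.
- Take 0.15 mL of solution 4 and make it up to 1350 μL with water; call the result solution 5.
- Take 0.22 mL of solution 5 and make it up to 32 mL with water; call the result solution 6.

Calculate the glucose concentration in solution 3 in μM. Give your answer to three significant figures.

0.546 μM

Step 1: 0.42 mL + 23.3 mL = 23.72 mL total → factor 23.72/0.42 = 56.476
Step 2: 125 μL + 2375 μL = 2500 μL total → factor 2500/125 = 20
Step 3: 0.18 mL + 550 μL = 0.73 mL total → factor 0.73/0.18 = 4.0556
Dilution factor through solution 3 = 56.476 × 20 × 4.0556 = 4580.8
[solution 3] = 2.50 mM / 4580.8 = 0.0005458 mM = 0.546 μM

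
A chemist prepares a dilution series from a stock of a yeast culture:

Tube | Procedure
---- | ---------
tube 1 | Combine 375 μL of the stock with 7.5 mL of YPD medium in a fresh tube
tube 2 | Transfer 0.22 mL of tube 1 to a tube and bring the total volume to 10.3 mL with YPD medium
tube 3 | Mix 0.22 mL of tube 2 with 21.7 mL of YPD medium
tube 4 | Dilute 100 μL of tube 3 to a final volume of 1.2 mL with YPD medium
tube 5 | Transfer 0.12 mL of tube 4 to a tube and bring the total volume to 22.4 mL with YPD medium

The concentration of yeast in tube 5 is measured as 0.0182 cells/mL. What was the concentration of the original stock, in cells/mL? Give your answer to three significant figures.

Step 1: 375 μL + 7.5 mL = 7875 μL total → factor 7875/375 = 21
Step 2: 0.22 mL brought to 10.3 mL → factor 10.3/0.22 = 46.818
Step 3: 0.22 mL + 21.7 mL = 21.92 mL total → factor 21.92/0.22 = 99.636
Step 4: 100 μL brought to 1.2 mL → factor 1200/100 = 12
Step 5: 0.12 mL brought to 22.4 mL → factor 22.4/0.12 = 186.67
Overall dilution factor = 21 × 46.818 × 99.636 × 12 × 186.67 = 2.1943 × 10^8
Stock = 0.0182 cells/mL × 2.1943 × 10^8 = 3.99 × 10^6 cells/mL

3.99 × 10^6 cells/mL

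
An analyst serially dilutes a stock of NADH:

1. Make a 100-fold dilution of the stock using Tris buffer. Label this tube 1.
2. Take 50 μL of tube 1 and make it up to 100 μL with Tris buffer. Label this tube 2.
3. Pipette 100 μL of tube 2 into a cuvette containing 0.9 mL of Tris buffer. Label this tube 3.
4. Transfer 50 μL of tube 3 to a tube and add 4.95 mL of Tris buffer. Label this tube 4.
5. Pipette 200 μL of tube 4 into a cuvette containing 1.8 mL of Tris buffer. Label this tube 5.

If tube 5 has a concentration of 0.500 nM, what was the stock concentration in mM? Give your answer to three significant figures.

1.00 mM

Step 1: 100-fold → factor 100
Step 2: 50 μL brought to 100 μL → factor 100/50 = 2
Step 3: 100 μL + 0.9 mL = 1000 μL total → factor 1000/100 = 10
Step 4: 50 μL + 4.95 mL = 5000 μL total → factor 5000/50 = 100
Step 5: 200 μL + 1.8 mL = 2000 μL total → factor 2000/200 = 10
Overall dilution factor = 100 × 2 × 10 × 100 × 10 = 2 × 10^6
Stock = 0.500 nM × 2 × 10^6 = 1.000 × 10^6 nM = 1.00 mM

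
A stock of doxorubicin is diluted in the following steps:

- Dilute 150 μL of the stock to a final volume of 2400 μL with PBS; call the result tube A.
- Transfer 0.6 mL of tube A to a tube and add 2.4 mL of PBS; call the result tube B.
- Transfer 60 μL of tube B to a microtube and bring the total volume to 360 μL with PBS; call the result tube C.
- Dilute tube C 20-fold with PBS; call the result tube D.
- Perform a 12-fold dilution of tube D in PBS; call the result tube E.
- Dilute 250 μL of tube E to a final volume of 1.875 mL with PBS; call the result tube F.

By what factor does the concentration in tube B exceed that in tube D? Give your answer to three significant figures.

120

Step 1: 150 μL brought to 2400 μL → factor 2400/150 = 16
Step 2: 0.6 mL + 2.4 mL = 3 mL total → factor 3/0.6 = 5
Step 3: 60 μL brought to 360 μL → factor 360/60 = 6
Step 4: 20-fold → factor 20
Dilution factor to tube B = 80; to tube D = 9600
[tube B]/[tube D] = (factor to tube D)/(factor to tube B) = 9600/80 = 120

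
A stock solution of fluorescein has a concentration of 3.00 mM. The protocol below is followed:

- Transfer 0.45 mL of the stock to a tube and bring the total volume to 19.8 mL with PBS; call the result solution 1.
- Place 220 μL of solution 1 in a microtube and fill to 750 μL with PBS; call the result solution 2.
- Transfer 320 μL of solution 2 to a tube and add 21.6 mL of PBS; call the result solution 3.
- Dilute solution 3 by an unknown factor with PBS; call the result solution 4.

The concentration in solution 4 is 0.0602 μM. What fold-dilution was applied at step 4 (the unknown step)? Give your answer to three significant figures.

Step 1: 0.45 mL brought to 19.8 mL → factor 19.8/0.45 = 44
Step 2: 220 μL brought to 750 μL → factor 750/220 = 3.4091
Step 3: 320 μL + 21.6 mL = 21920 μL total → factor 21920/320 = 68.5
Step 4: unknown factor x
Product of known-step factors = 10275
Overall factor = 3.00 mM / (0.0602 μM) = 49834
x = 49834 / 10275 = 4.85

4.85-fold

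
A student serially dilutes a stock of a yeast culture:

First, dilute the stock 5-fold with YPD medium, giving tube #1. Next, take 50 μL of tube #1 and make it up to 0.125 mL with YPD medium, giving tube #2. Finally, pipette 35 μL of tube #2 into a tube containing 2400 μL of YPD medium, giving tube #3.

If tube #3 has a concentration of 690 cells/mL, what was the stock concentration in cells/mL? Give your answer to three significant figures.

Step 1: 5-fold → factor 5
Step 2: 50 μL brought to 0.125 mL → factor 125/50 = 2.5
Step 3: 35 μL + 2400 μL = 2435 μL total → factor 2435/35 = 69.571
Overall dilution factor = 5 × 2.5 × 69.571 = 869.64
Stock = 690 cells/mL × 869.64 = 6.00 × 10^5 cells/mL

6.00 × 10^5 cells/mL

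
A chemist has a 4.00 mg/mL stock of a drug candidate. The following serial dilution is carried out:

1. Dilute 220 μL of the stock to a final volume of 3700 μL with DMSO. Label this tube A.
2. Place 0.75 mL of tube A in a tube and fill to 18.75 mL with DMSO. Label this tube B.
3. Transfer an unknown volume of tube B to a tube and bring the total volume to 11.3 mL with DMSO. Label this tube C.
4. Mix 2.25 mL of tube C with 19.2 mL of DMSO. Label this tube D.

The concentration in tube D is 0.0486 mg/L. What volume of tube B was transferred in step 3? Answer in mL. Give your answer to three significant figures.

0.550 mL

Step 1: 220 μL brought to 3700 μL → factor 3700/220 = 16.818
Step 2: 0.75 mL brought to 18.75 mL → factor 18.75/0.75 = 25
Step 3: v brought to 11.3 mL → factor = 11.3 mL/v
Step 4: 2.25 mL + 19.2 mL = 21.45 mL total → factor 21.45/2.25 = 9.5333
Product of known-step factors = 4008.3
Overall factor = 4.00 mg/mL / (0.0486 mg/L) = 82305
Step-3 factor = 82305 / 4008.3 = 20.533
v = 11.3 mL / 20.533 = 0.550 mL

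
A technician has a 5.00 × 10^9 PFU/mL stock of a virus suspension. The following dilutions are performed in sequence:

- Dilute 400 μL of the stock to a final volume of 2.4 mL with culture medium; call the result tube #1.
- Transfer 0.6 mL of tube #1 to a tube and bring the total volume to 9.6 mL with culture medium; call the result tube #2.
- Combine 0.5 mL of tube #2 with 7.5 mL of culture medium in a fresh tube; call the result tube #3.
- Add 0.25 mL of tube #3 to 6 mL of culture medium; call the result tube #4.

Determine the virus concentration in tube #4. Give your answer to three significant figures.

Step 1: 400 μL brought to 2.4 mL → factor 2400/400 = 6
Step 2: 0.6 mL brought to 9.6 mL → factor 9.6/0.6 = 16
Step 3: 0.5 mL + 7.5 mL = 8 mL total → factor 8/0.5 = 16
Step 4: 0.25 mL + 6 mL = 6.25 mL total → factor 6.25/0.25 = 25
Overall dilution factor = 6 × 16 × 16 × 25 = 38400
Final = 5.00 × 10^9 PFU/mL / 38400 = 1.30 × 10^5 PFU/mL

1.30 × 10^5 PFU/mL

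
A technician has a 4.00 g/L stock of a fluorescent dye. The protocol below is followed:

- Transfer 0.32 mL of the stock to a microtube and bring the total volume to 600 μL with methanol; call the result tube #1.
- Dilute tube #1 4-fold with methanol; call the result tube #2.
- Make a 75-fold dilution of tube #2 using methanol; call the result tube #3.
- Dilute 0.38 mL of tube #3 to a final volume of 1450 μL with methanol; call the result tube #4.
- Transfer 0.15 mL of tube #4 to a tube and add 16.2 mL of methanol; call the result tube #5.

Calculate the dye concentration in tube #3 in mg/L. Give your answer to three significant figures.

7.11 mg/L

Step 1: 0.32 mL brought to 600 μL → factor 0.6/0.32 = 1.875
Step 2: 4-fold → factor 4
Step 3: 75-fold → factor 75
Dilution factor through tube #3 = 1.875 × 4 × 75 = 562.5
[tube #3] = 4.00 g/L / 562.5 = 0.007111 g/L = 7.11 mg/L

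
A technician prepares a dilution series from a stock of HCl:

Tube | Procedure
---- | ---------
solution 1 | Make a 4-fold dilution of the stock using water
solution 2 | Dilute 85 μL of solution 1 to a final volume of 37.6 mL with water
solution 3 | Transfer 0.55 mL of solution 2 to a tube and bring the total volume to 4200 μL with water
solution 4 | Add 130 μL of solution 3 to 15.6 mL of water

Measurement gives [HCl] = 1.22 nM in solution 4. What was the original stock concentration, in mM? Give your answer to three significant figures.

Step 1: 4-fold → factor 4
Step 2: 85 μL brought to 37.6 mL → factor 37600/85 = 442.35
Step 3: 0.55 mL brought to 4200 μL → factor 4.2/0.55 = 7.6364
Step 4: 130 μL + 15.6 mL = 15730 μL total → factor 15730/130 = 121
Overall dilution factor = 4 × 442.35 × 7.6364 × 121 = 1.6349 × 10^6
Stock = 1.22 nM × 1.6349 × 10^6 = 1.995 × 10^6 nM = 1.99 mM

1.99 mM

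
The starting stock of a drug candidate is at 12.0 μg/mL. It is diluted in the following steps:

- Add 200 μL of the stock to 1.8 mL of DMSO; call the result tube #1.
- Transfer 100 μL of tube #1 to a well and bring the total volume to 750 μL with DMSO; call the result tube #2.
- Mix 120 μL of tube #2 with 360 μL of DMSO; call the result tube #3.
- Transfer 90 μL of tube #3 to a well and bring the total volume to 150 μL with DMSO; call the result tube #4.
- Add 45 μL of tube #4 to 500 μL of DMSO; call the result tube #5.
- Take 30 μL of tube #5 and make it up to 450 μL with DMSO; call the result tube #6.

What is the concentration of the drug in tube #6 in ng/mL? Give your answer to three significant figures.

Step 1: 200 μL + 1.8 mL = 2000 μL total → factor 2000/200 = 10
Step 2: 100 μL brought to 750 μL → factor 750/100 = 7.5
Step 3: 120 μL + 360 μL = 480 μL total → factor 480/120 = 4
Step 4: 90 μL brought to 150 μL → factor 150/90 = 1.6667
Step 5: 45 μL + 500 μL = 545 μL total → factor 545/45 = 12.111
Step 6: 30 μL brought to 450 μL → factor 450/30 = 15
Overall dilution factor = 10 × 7.5 × 4 × 1.6667 × 12.111 × 15 = 90833
Final = 12.0 μg/mL / 90833 = 0.0001321 μg/mL = 0.132 ng/mL

0.132 ng/mL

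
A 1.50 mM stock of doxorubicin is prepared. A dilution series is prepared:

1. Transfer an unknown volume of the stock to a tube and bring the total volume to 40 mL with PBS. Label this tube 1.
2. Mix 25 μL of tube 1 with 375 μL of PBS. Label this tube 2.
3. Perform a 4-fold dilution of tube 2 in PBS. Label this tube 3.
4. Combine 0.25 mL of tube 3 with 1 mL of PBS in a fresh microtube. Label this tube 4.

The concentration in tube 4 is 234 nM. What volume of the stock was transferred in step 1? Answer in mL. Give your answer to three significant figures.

Step 1: v brought to 40 mL → factor = 40 mL/v
Step 2: 25 μL + 375 μL = 400 μL total → factor 400/25 = 16
Step 3: 4-fold → factor 4
Step 4: 0.25 mL + 1 mL = 1.25 mL total → factor 1.25/0.25 = 5
Product of known-step factors = 320
Overall factor = 1.50 mM / (234 nM) = 6410.3
Step-1 factor = 6410.3 / 320 = 20.032
v = 40 mL / 20.032 = 2.00 mL

2.00 mL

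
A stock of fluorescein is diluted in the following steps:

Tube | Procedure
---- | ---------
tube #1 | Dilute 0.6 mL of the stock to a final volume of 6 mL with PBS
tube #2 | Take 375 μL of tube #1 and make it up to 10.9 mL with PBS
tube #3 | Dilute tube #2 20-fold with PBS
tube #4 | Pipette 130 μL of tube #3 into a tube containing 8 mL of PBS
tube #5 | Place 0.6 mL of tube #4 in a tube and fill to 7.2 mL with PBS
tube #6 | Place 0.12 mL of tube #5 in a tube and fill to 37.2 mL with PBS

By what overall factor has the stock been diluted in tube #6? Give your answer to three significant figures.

1.35 × 10^9

Step 1: 0.6 mL brought to 6 mL → factor 6/0.6 = 10
Step 2: 375 μL brought to 10.9 mL → factor 10900/375 = 29.067
Step 3: 20-fold → factor 20
Step 4: 130 μL + 8 mL = 8130 μL total → factor 8130/130 = 62.538
Step 5: 0.6 mL brought to 7.2 mL → factor 7.2/0.6 = 12
Step 6: 0.12 mL brought to 37.2 mL → factor 37.2/0.12 = 310
Overall dilution factor = 10 × 29.067 × 20 × 62.538 × 12 × 310 = 1.3524 × 10^9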